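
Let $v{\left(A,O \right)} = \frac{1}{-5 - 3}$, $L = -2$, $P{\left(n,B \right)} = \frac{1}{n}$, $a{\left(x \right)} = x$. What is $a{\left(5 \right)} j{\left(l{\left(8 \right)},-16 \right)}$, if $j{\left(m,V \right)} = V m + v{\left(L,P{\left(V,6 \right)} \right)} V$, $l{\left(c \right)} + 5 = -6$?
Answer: $890$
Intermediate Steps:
$l{\left(c \right)} = -11$ ($l{\left(c \right)} = -5 - 6 = -11$)
$v{\left(A,O \right)} = - \frac{1}{8}$ ($v{\left(A,O \right)} = \frac{1}{-5 - 3} = \frac{1}{-8} = - \frac{1}{8}$)
$j{\left(m,V \right)} = - \frac{V}{8} + V m$ ($j{\left(m,V \right)} = V m - \frac{V}{8} = - \frac{V}{8} + V m$)
$a{\left(5 \right)} j{\left(l{\left(8 \right)},-16 \right)} = 5 \left(- 16 \left(- \frac{1}{8} - 11\right)\right) = 5 \left(\left(-16\right) \left(- \frac{89}{8}\right)\right) = 5 \cdot 178 = 890$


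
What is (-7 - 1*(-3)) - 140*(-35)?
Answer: 4896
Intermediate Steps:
(-7 - 1*(-3)) - 140*(-35) = (-7 + 3) + 4900 = -4 + 4900 = 4896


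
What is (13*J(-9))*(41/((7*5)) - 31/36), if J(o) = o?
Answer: -5083/140 ≈ -36.307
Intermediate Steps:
(13*J(-9))*(41/((7*5)) - 31/36) = (13*(-9))*(41/((7*5)) - 31/36) = -117*(41/35 - 31*1/36) = -117*(41*(1/35) - 31/36) = -117*(41/35 - 31/36) = -117*391/1260 = -5083/140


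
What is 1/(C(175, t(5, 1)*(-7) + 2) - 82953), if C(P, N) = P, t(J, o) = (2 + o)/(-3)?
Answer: -1/82778 ≈ -1.2081e-5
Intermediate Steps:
t(J, o) = -⅔ - o/3 (t(J, o) = (2 + o)*(-⅓) = -⅔ - o/3)
1/(C(175, t(5, 1)*(-7) + 2) - 82953) = 1/(175 - 82953) = 1/(-82778) = -1/82778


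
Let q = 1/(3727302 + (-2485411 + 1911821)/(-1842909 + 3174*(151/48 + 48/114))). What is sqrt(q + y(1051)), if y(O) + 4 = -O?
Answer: 9*I*sqrt(14024884482099226877018982532278)/1037685925024642 ≈ 32.481*I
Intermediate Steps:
y(O) = -4 - O
q = 278401331/1037685925024642 (q = 1/(3727302 - 573590/(-1842909 + 3174*(151*(1/48) + 48*(1/114)))) = 1/(3727302 - 573590/(-1842909 + 3174*(151/48 + 8/19))) = 1/(3727302 - 573590/(-1842909 + 3174*(3253/912))) = 1/(3727302 - 573590/(-1842909 + 1720837/152)) = 1/(3727302 - 573590/(-278401331/152)) = 1/(3727302 - 573590*(-152/278401331)) = 1/(3727302 + 87185680/278401331) = 1/(1037685925024642/278401331) = 278401331/1037685925024642 ≈ 2.6829e-7)
sqrt(q + y(1051)) = sqrt(278401331/1037685925024642 + (-4 - 1*1051)) = sqrt(278401331/1037685925024642 + (-4 - 1051)) = sqrt(278401331/1037685925024642 - 1055) = sqrt(-1094758650622595979/1037685925024642) = 9*I*sqrt(14024884482099226877018982532278)/1037685925024642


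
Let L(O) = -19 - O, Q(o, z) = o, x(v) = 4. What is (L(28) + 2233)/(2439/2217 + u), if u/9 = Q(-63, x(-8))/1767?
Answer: 475751203/169593 ≈ 2805.3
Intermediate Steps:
u = -189/589 (u = 9*(-63/1767) = 9*(-63*1/1767) = 9*(-21/589) = -189/589 ≈ -0.32088)
(L(28) + 2233)/(2439/2217 + u) = ((-19 - 1*28) + 2233)/(2439/2217 - 189/589) = ((-19 - 28) + 2233)/(2439*(1/2217) - 189/589) = (-47 + 2233)/(813/739 - 189/589) = 2186/(339186/435271) = 2186*(435271/339186) = 475751203/169593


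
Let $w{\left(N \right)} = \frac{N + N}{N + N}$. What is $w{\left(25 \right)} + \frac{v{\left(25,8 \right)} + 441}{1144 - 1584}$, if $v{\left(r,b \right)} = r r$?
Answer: $- \frac{313}{220} \approx -1.4227$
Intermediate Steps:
$v{\left(r,b \right)} = r^{2}$
$w{\left(N \right)} = 1$ ($w{\left(N \right)} = \frac{2 N}{2 N} = 2 N \frac{1}{2 N} = 1$)
$w{\left(25 \right)} + \frac{v{\left(25,8 \right)} + 441}{1144 - 1584} = 1 + \frac{25^{2} + 441}{1144 - 1584} = 1 + \frac{625 + 441}{-440} = 1 + 1066 \left(- \frac{1}{440}\right) = 1 - \frac{533}{220} = - \frac{313}{220}$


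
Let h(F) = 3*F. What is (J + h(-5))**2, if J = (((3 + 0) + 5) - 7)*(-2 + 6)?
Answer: 121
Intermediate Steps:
J = 4 (J = ((3 + 5) - 7)*4 = (8 - 7)*4 = 1*4 = 4)
(J + h(-5))**2 = (4 + 3*(-5))**2 = (4 - 15)**2 = (-11)**2 = 121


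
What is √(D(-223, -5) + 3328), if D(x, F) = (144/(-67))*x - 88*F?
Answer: 2*√4766514/67 ≈ 65.171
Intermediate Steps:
D(x, F) = -88*F - 144*x/67 (D(x, F) = (144*(-1/67))*x - 88*F = -144*x/67 - 88*F = -88*F - 144*x/67)
√(D(-223, -5) + 3328) = √((-88*(-5) - 144/67*(-223)) + 3328) = √((440 + 32112/67) + 3328) = √(61592/67 + 3328) = √(284568/67) = 2*√4766514/67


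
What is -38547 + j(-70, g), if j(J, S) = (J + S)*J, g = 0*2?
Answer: -33647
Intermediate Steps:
g = 0
j(J, S) = J*(J + S)
-38547 + j(-70, g) = -38547 - 70*(-70 + 0) = -38547 - 70*(-70) = -38547 + 4900 = -33647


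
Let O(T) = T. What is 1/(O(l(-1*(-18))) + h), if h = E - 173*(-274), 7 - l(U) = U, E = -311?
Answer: 1/47080 ≈ 2.1240e-5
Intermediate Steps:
l(U) = 7 - U
h = 47091 (h = -311 - 173*(-274) = -311 + 47402 = 47091)
1/(O(l(-1*(-18))) + h) = 1/((7 - (-1)*(-18)) + 47091) = 1/((7 - 1*18) + 47091) = 1/((7 - 18) + 47091) = 1/(-11 + 47091) = 1/47080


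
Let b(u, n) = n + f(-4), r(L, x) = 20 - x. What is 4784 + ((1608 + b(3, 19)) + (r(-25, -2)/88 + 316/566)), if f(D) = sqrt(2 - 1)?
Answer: 7259299/1132 ≈ 6412.8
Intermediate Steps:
f(D) = 1 (f(D) = sqrt(1) = 1)
b(u, n) = 1 + n (b(u, n) = n + 1 = 1 + n)
4784 + ((1608 + b(3, 19)) + (r(-25, -2)/88 + 316/566)) = 4784 + ((1608 + (1 + 19)) + ((20 - 1*(-2))/88 + 316/566)) = 4784 + ((1608 + 20) + ((20 + 2)*(1/88) + 316*(1/566))) = 4784 + (1628 + (22*(1/88) + 158/283)) = 4784 + (1628 + (1/4 + 158/283)) = 4784 + (1628 + 915/1132) = 4784 + 1843811/1132 = 7259299/1132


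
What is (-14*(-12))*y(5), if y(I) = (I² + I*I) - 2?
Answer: 8064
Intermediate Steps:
y(I) = -2 + 2*I² (y(I) = (I² + I²) - 2 = 2*I² - 2 = -2 + 2*I²)
(-14*(-12))*y(5) = (-14*(-12))*(-2 + 2*5²) = 168*(-2 + 2*25) = 168*(-2 + 50) = 168*48 = 8064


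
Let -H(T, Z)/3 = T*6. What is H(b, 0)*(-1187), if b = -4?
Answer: -85464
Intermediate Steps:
H(T, Z) = -18*T (H(T, Z) = -3*T*6 = -18*T)
H(b, 0)*(-1187) = -18*(-4)*(-1187) = 72*(-1187) = -85464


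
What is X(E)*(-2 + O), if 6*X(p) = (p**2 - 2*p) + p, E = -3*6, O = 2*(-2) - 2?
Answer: -456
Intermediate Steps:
O = -6 (O = -4 - 2 = -6)
E = -18
X(p) = -p/6 + p**2/6 (X(p) = ((p**2 - 2*p) + p)/6 = (p**2 - p)/6 = -p/6 + p**2/6)
X(E)*(-2 + O) = ((1/6)*(-18)*(-1 - 18))*(-2 - 6) = ((1/6)*(-18)*(-19))*(-8) = 57*(-8) = -456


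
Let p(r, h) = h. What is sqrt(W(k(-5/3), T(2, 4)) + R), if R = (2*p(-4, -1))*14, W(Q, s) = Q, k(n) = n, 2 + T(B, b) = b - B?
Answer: I*sqrt(267)/3 ≈ 5.4467*I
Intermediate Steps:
T(B, b) = -2 + b - B (T(B, b) = -2 + (b - B) = -2 + b - B)
R = -28 (R = (2*(-1))*14 = -2*14 = -28)
sqrt(W(k(-5/3), T(2, 4)) + R) = sqrt(-5/3 - 28) = sqrt(-89/3) = I*sqrt(267)/3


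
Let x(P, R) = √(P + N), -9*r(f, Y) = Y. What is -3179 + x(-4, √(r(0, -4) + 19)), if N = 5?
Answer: -3178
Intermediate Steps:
r(f, Y) = -Y/9
x(P, R) = √(5 + P) (x(P, R) = √(P + 5) = √(5 + P))
-3179 + x(-4, √(r(0, -4) + 19)) = -3179 + √(5 - 4) = -3179 + √1 = -3179 + 1 = -3178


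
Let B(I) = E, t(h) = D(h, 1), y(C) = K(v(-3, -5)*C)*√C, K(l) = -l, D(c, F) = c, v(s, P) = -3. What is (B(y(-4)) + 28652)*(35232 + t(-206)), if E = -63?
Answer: 1001358314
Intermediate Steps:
y(C) = 3*C^(3/2) (y(C) = (-(-3)*C)*√C = (3*C)*√C = 3*C^(3/2))
t(h) = h
B(I) = -63
(B(y(-4)) + 28652)*(35232 + t(-206)) = (-63 + 28652)*(35232 - 206) = 28589*35026 = 1001358314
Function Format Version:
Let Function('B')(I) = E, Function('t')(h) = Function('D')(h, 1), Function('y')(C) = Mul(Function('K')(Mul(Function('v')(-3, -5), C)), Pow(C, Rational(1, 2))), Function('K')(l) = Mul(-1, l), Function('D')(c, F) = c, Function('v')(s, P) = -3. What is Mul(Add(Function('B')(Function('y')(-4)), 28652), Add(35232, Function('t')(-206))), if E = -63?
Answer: 1001358314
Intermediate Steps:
Function('y')(C) = Mul(3, Pow(C, Rational(3, 2))) (Function('y')(C) = Mul(Mul(-1, Mul(-3, C)), Pow(C, Rational(1, 2))) = Mul(Mul(3, C), Pow(C, Rational(1, 2))) = Mul(3, Pow(C, Rational(3, 2))))
Function('t')(h) = h
Function('B')(I) = -63
Mul(Add(Function('B')(Function('y')(-4)), 28652), Add(35232, Function('t')(-206))) = Mul(Add(-63, 28652), Add(35232, -206)) = Mul(28589, 35026) = 1001358314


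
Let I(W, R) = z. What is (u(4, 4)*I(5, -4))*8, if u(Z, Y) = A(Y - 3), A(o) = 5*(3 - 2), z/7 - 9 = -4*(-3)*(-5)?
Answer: -14280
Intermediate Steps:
z = -357 (z = 63 + 7*(-4*(-3)*(-5)) = 63 + 7*(12*(-5)) = 63 + 7*(-60) = 63 - 420 = -357)
I(W, R) = -357
A(o) = 5 (A(o) = 5*1 = 5)
u(Z, Y) = 5
(u(4, 4)*I(5, -4))*8 = (5*(-357))*8 = -1785*8 = -14280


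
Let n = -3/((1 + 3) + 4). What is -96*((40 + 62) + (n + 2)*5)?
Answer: -10572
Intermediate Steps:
n = -3/8 (n = -3/(4 + 4) = -3/8 ≈ -0.37500)
-96*((40 + 62) + (n + 2)*5) = -96*((40 + 62) + (-3/8 + 2)*5) = -96*(102 + (13/8)*5) = -96*(102 + 65/8) = -96*881/8 = -10572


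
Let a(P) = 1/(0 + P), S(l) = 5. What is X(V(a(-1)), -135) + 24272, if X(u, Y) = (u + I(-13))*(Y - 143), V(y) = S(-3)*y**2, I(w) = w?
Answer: 26496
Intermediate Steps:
a(P) = 1/P
V(y) = 5*y**2
X(u, Y) = (-143 + Y)*(-13 + u) (X(u, Y) = (u - 13)*(Y - 143) = (-13 + u)*(-143 + Y) = (-143 + Y)*(-13 + u))
X(V(a(-1)), -135) + 24272 = (1859 - 715*(1/(-1))**2 - 13*(-135) - 675*(1/(-1))**2) + 24272 = (1859 - 715*(-1)**2 + 1755 - 675*(-1)**2) + 24272 = (1859 - 715 + 1755 - 675) + 24272 = 2224 + 24272 = 26496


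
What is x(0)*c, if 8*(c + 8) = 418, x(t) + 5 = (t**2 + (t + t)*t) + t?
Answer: -885/4 ≈ -221.25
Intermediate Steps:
x(t) = -5 + t + 3*t**2 (x(t) = -5 + ((t**2 + (t + t)*t) + t) = -5 + ((t**2 + (2*t)*t) + t) = -5 + ((t**2 + 2*t**2) + t) = -5 + (3*t**2 + t) = -5 + (t + 3*t**2) = -5 + t + 3*t**2)
c = 177/4 (c = -8 + (1/8)*418 = -8 + 209/4 = 177/4 ≈ 44.250)
x(0)*c = (-5 + 0 + 3*0**2)*(177/4) = (-5 + 0 + 3*0)*(177/4) = (-5 + 0 + 0)*(177/4) = -5*177/4 = -885/4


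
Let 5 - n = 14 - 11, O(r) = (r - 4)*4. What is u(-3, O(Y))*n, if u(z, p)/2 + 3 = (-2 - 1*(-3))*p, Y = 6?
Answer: 20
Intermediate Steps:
O(r) = -16 + 4*r (O(r) = (-4 + r)*4 = -16 + 4*r)
n = 2 (n = 5 - (14 - 11) = 5 - 1*3 = 5 - 3 = 2)
u(z, p) = -6 + 2*p (u(z, p) = -6 + 2*((-2 - 1*(-3))*p) = -6 + 2*((-2 + 3)*p) = -6 + 2*(1*p) = -6 + 2*p)
u(-3, O(Y))*n = (-6 + 2*(-16 + 4*6))*2 = (-6 + 2*(-16 + 24))*2 = (-6 + 2*8)*2 = (-6 + 16)*2 = 10*2 = 20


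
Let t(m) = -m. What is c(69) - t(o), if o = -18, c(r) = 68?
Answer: 50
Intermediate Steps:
c(69) - t(o) = 68 - (-1)*(-18) = 68 - 1*18 = 68 - 18 = 50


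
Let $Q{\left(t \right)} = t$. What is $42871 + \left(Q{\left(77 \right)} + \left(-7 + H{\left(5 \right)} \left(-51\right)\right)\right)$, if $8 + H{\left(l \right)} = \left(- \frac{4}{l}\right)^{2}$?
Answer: $\frac{1082909}{25} \approx 43316.0$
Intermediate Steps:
$H{\left(l \right)} = -8 + \frac{16}{l^{2}}$ ($H{\left(l \right)} = -8 + \left(- \frac{4}{l}\right)^{2} = -8 + \frac{16}{l^{2}}$)
$42871 + \left(Q{\left(77 \right)} + \left(-7 + H{\left(5 \right)} \left(-51\right)\right)\right) = 42871 - \left(-70 - \left(-8 + \frac{16}{25}\right) \left(-51\right)\right) = 42871 + \left(77 - - \frac{9209}{25}\right) = 42871 + \left(77 + \left(-7 + \frac{9384}{25}\right)\right) = 42871 + \left(77 + \frac{9209}{25}\right) = 42871 + \frac{11134}{25} = \frac{1082909}{25}$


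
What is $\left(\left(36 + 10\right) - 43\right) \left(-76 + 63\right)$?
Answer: $-39$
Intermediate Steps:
$\left(\left(36 + 10\right) - 43\right) \left(-76 + 63\right) = \left(46 - 43\right) \left(-13\right) = 3 \left(-13\right) = -39$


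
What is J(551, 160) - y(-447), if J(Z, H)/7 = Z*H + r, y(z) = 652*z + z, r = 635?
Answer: 913456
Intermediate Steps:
y(z) = 653*z
J(Z, H) = 4445 + 7*H*Z (J(Z, H) = 7*(Z*H + 635) = 7*(H*Z + 635) = 7*(635 + H*Z) = 4445 + 7*H*Z)
J(551, 160) - y(-447) = (4445 + 7*160*551) - 653*(-447) = (4445 + 617120) - 1*(-291891) = 621565 + 291891 = 913456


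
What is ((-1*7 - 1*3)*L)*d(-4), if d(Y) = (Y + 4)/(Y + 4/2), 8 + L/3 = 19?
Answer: 0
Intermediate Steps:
L = 33 (L = -24 + 3*19 = -24 + 57 = 33)
d(Y) = (4 + Y)/(2 + Y) (d(Y) = (4 + Y)/(Y + 4*(1/2)) = (4 + Y)/(Y + 2) = (4 + Y)/(2 + Y))
((-1*7 - 1*3)*L)*d(-4) = ((-1*7 - 1*3)*33)*((4 - 4)/(2 - 4)) = ((-7 - 3)*33)*(0/(-2)) = (-10*33)*(-1/2*0) = -330*0 = 0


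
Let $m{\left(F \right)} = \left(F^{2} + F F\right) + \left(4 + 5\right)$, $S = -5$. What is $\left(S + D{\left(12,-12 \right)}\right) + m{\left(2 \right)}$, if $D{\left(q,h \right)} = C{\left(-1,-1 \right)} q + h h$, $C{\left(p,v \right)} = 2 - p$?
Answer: $192$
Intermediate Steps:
$m{\left(F \right)} = 9 + 2 F^{2}$ ($m{\left(F \right)} = \left(F^{2} + F^{2}\right) + 9 = 2 F^{2} + 9 = 9 + 2 F^{2}$)
$D{\left(q,h \right)} = h^{2} + 3 q$ ($D{\left(q,h \right)} = \left(2 - -1\right) q + h h = \left(2 + 1\right) q + h^{2} = 3 q + h^{2} = h^{2} + 3 q$)
$\left(S + D{\left(12,-12 \right)}\right) + m{\left(2 \right)} = \left(-5 + \left(\left(-12\right)^{2} + 3 \cdot 12\right)\right) + \left(9 + 2 \cdot 2^{2}\right) = \left(-5 + \left(144 + 36\right)\right) + \left(9 + 2 \cdot 4\right) = \left(-5 + 180\right) + \left(9 + 8\right) = 175 + 17 = 192$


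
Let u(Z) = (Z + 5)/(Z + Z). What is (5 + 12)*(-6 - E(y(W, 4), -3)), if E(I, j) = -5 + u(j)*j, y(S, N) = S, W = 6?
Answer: -34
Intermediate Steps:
u(Z) = (5 + Z)/(2*Z) (u(Z) = (5 + Z)/((2*Z)) = (5 + Z)*(1/(2*Z)) = (5 + Z)/(2*Z))
E(I, j) = -5/2 + j/2 (E(I, j) = -5 + ((5 + j)/(2*j))*j = -5 + (5/2 + j/2) = -5/2 + j/2)
(5 + 12)*(-6 - E(y(W, 4), -3)) = (5 + 12)*(-6 - (-5/2 + (1/2)*(-3))) = 17*(-6 - (-5/2 - 3/2)) = 17*(-6 - 1*(-4)) = 17*(-6 + 4) = 17*(-2) = -34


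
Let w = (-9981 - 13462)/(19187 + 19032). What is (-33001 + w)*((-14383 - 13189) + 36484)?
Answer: -11240604555744/38219 ≈ -2.9411e+8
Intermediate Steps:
w = -23443/38219 ≈ -0.61339
(-33001 + w)*((-14383 - 13189) + 36484) = (-33001 - 23443/38219)*((-14383 - 13189) + 36484) = -1261288662*(-27572 + 36484)/38219 = -1261288662/38219*8912 = -11240604555744/38219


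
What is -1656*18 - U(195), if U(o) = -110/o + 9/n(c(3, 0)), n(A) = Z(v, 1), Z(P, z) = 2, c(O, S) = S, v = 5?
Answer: -2325331/78 ≈ -29812.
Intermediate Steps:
n(A) = 2
U(o) = 9/2 - 110/o (U(o) = -110/o + 9/2 = 9/2 - 110/o)
-1656*18 - U(195) = -1656*18 - (9/2 - 110/195) = -29808 - (9/2 - 110*1/195) = -29808 - (9/2 - 22/39) = -29808 - 1*307/78 = -29808 - 307/78 = -2325331/78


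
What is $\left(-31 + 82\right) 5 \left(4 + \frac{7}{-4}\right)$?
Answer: $\frac{2295}{4} \approx 573.75$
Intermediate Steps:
$\left(-31 + 82\right) 5 \left(4 + \frac{7}{-4}\right) = 51 \cdot 5 \left(4 + 7 \left(- \frac{1}{4}\right)\right) = 51 \cdot 5 \left(4 - \frac{7}{4}\right) = 51 \cdot 5 \cdot \frac{9}{4} = 51 \cdot \frac{45}{4} = \frac{2295}{4}$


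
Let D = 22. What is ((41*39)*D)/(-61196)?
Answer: -17589/30598 ≈ -0.57484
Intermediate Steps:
((41*39)*D)/(-61196) = ((41*39)*22)/(-61196) = (1599*22)*(-1/61196) = 35178*(-1/61196) = -17589/30598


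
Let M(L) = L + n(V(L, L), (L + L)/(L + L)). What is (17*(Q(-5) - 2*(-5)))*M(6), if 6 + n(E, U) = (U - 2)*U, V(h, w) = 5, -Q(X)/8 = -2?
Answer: -442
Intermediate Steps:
Q(X) = 16 (Q(X) = -8*(-2) = 16)
n(E, U) = -6 + U*(-2 + U) (n(E, U) = -6 + (U - 2)*U = -6 + (-2 + U)*U = -6 + U*(-2 + U))
M(L) = -7 + L (M(L) = L + (-6 + ((L + L)/(L + L))**2 - 2*(L + L)/(L + L)) = L + (-6 + ((2*L)/((2*L)))**2 - 2*2*L/(2*L)) = L + (-6 + ((2*L)*(1/(2*L)))**2 - 2*2*L*1/(2*L)) = L + (-6 + 1**2 - 2*1) = L + (-6 + 1 - 2) = L - 7 = -7 + L)
(17*(Q(-5) - 2*(-5)))*M(6) = (17*(16 - 2*(-5)))*(-7 + 6) = (17*(16 + 10))*(-1) = (17*26)*(-1) = 442*(-1) = -442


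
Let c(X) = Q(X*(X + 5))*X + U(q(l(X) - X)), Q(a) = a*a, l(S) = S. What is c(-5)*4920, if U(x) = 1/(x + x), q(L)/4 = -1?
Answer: -615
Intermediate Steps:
Q(a) = a²
q(L) = -4 (q(L) = 4*(-1) = -4)
U(x) = 1/(2*x)
c(X) = -⅛ + X³*(5 + X)² (c(X) = (X*(X + 5))²*X + (½)/(-4) = (X*(5 + X))²*X + (½)*(-¼) = (X²*(5 + X)²)*X - ⅛ = X³*(5 + X)² - ⅛ = -⅛ + X³*(5 + X)²)
c(-5)*4920 = (-⅛ + (-5)³*(5 - 5)²)*4920 = (-⅛ - 125*0²)*4920 = (-⅛ - 125*0)*4920 = (-⅛ + 0)*4920 = -⅛*4920 = -615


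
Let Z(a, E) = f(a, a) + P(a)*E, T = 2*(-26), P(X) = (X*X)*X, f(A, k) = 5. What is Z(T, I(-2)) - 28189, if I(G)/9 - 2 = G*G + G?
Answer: -5090072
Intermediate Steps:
P(X) = X³ (P(X) = X²*X = X³)
I(G) = 18 + 9*G + 9*G² (I(G) = 18 + 9*(G*G + G) = 18 + 9*(G² + G) = 18 + 9*(G + G²) = 18 + (9*G + 9*G²) = 18 + 9*G + 9*G²)
T = -52
Z(a, E) = 5 + E*a³ (Z(a, E) = 5 + a³*E = 5 + E*a³)
Z(T, I(-2)) - 28189 = (5 + (18 + 9*(-2) + 9*(-2)²)*(-52)³) - 28189 = (5 + (18 - 18 + 9*4)*(-140608)) - 28189 = (5 + (18 - 18 + 36)*(-140608)) - 28189 = (5 + 36*(-140608)) - 28189 = (5 - 5061888) - 28189 = -5061883 - 28189 = -5090072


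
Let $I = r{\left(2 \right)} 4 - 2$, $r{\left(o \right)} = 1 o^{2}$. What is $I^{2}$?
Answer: $196$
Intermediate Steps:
$r{\left(o \right)} = o^{2}$
$I = 14$ ($I = 2^{2} \cdot 4 - 2 = 4 \cdot 4 - 2 = 16 - 2 = 14$)
$I^{2} = 14^{2} = 196$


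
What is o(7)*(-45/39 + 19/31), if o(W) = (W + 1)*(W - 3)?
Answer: -6976/403 ≈ -17.310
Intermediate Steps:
o(W) = (1 + W)*(-3 + W)
o(7)*(-45/39 + 19/31) = (-3 + 7**2 - 2*7)*(-45/39 + 19/31) = (-3 + 49 - 14)*(-45*1/39 + 19*(1/31)) = 32*(-15/13 + 19/31) = 32*(-218/403) = -6976/403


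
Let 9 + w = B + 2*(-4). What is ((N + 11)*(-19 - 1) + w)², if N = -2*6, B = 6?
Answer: 81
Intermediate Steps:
N = -12
w = -11 (w = -9 + (6 + 2*(-4)) = -9 + (6 - 8) = -9 - 2 = -11)
((N + 11)*(-19 - 1) + w)² = ((-12 + 11)*(-19 - 1) - 11)² = (-1*(-20) - 11)² = (20 - 11)² = 9² = 81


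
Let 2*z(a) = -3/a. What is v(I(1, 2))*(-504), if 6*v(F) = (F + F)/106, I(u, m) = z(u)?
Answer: 126/53 ≈ 2.3774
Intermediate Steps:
z(a) = -3/(2*a) (z(a) = (-3/a)/2 = -3/(2*a))
I(u, m) = -3/(2*u)
v(F) = F/318 (v(F) = ((F + F)/106)/6 = ((2*F)*(1/106))/6 = (F/53)/6 = F/318)
v(I(1, 2))*(-504) = ((-3/2/1)/318)*(-504) = ((-3/2*1)/318)*(-504) = ((1/318)*(-3/2))*(-504) = -1/212*(-504) = 126/53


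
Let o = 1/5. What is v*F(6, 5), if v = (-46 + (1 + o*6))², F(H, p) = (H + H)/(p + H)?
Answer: 575532/275 ≈ 2092.8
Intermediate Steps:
o = ⅕ ≈ 0.20000
F(H, p) = 2*H/(H + p) (F(H, p) = (2*H)/(H + p) = 2*H/(H + p))
v = 47961/25 (v = (-46 + (1 + (⅕)*6))² = (-46 + (1 + 6/5))² = (-46 + 11/5)² = (-219/5)² = 47961/25 ≈ 1918.4)
v*F(6, 5) = 47961*(2*6/(6 + 5))/25 = 47961*(2*6/11)/25 = 47961*(2*6*(1/11))/25 = (47961/25)*(12/11) = 575532/275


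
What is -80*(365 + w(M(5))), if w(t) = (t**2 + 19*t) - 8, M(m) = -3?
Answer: -24720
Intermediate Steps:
w(t) = -8 + t**2 + 19*t
-80*(365 + w(M(5))) = -80*(365 + (-8 + (-3)**2 + 19*(-3))) = -80*(365 + (-8 + 9 - 57)) = -80*(365 - 56) = -80*309 = -24720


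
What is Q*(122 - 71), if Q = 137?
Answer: 6987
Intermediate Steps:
Q*(122 - 71) = 137*(122 - 71) = 137*51 = 6987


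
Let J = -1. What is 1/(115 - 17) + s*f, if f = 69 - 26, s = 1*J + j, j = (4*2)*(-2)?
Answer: -71637/98 ≈ -730.99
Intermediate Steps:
j = -16 (j = 8*(-2) = -16)
s = -17 (s = 1*(-1) - 16 = -1 - 16 = -17)
f = 43
1/(115 - 17) + s*f = 1/(115 - 17) - 17*43 = 1/98 - 731 = -71637/98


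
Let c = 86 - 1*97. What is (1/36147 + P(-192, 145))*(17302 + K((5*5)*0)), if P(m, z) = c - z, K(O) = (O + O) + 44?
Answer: -32604299042/12049 ≈ -2.7060e+6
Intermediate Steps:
c = -11 (c = 86 - 97 = -11)
K(O) = 44 + 2*O (K(O) = 2*O + 44 = 44 + 2*O)
P(m, z) = -11 - z
(1/36147 + P(-192, 145))*(17302 + K((5*5)*0)) = (1/36147 + (-11 - 1*145))*(17302 + (44 + 2*((5*5)*0))) = (1/36147 + (-11 - 145))*(17302 + (44 + 2*(25*0))) = (1/36147 - 156)*(17302 + (44 + 2*0)) = -5638931*(17302 + (44 + 0))/36147 = -5638931*(17302 + 44)/36147 = -5638931/36147*17346 = -32604299042/12049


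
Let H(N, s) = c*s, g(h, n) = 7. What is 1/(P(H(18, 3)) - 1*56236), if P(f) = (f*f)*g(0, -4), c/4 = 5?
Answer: -1/31036 ≈ -3.2221e-5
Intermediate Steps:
c = 20 (c = 4*5 = 20)
H(N, s) = 20*s
P(f) = 7*f² (P(f) = (f*f)*7 = f²*7 = 7*f²)
1/(P(H(18, 3)) - 1*56236) = 1/(7*(20*3)² - 1*56236) = 1/(7*60² - 56236) = 1/(7*3600 - 56236) = 1/(25200 - 56236) = 1/(-31036) = -1/31036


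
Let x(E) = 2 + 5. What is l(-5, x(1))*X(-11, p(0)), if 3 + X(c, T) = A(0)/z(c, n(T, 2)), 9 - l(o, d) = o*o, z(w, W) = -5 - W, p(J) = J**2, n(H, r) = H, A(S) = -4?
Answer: 176/5 ≈ 35.200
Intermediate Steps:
x(E) = 7
l(o, d) = 9 - o**2 (l(o, d) = 9 - o*o = 9 - o**2)
X(c, T) = -3 - 4/(-5 - T)
l(-5, x(1))*X(-11, p(0)) = (9 - 1*(-5)**2)*((-11 - 3*0**2)/(5 + 0**2)) = (9 - 1*25)*((-11 - 3*0)/(5 + 0)) = (9 - 25)*((-11 + 0)/5) = -16*(-11)/5 = -16*(-11/5) = 176/5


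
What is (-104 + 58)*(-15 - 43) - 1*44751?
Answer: -42083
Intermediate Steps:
(-104 + 58)*(-15 - 43) - 1*44751 = -46*(-58) - 44751 = 2668 - 44751 = -42083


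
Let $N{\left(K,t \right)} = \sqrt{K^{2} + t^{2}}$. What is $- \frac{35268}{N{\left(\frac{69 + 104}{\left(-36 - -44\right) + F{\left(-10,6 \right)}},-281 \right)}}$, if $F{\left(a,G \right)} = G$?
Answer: $- \frac{493752 \sqrt{15506285}}{15506285} \approx -125.39$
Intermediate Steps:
$- \frac{35268}{N{\left(\frac{69 + 104}{\left(-36 - -44\right) + F{\left(-10,6 \right)}},-281 \right)}} = - \frac{35268}{\sqrt{\left(\frac{69 + 104}{\left(-36 - -44\right) + 6}\right)^{2} + \left(-281\right)^{2}}} = - \frac{35268}{\sqrt{\left(\frac{173}{\left(-36 + 44\right) + 6}\right)^{2} + 78961}} = - \frac{35268}{\sqrt{\left(\frac{173}{8 + 6}\right)^{2} + 78961}} = - \frac{35268}{\sqrt{\left(\frac{173}{14}\right)^{2} + 78961}} = - \frac{35268}{\sqrt{\frac{29929}{196} + 78961}} = - \frac{35268}{\sqrt{\frac{15506285}{196}}} = - \frac{35268}{\frac{1}{14} \sqrt{15506285}} = - 35268 \frac{14 \sqrt{15506285}}{15506285} = - \frac{493752 \sqrt{15506285}}{15506285}$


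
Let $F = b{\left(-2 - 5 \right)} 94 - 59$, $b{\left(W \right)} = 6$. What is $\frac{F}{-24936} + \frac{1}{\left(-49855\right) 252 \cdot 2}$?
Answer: $- \frac{264356657}{13053434940} \approx -0.020252$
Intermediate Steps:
$F = 505$ ($F = 6 \cdot 94 - 59 = 564 - 59 = 505$)
$\frac{F}{-24936} + \frac{1}{\left(-49855\right) 252 \cdot 2} = \frac{505}{-24936} + \frac{1}{\left(-49855\right) 252 \cdot 2} = 505 \left(- \frac{1}{24936}\right) - \frac{1}{49855 \cdot 504} = - \frac{505}{24936} - \frac{1}{25126920} = - \frac{264356657}{13053434940}$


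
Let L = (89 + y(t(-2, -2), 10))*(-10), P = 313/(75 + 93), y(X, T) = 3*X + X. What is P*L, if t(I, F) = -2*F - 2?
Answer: -151805/84 ≈ -1807.2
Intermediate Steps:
t(I, F) = -2 - 2*F
y(X, T) = 4*X
P = 313/168 ≈ 1.8631
L = -970 (L = (89 + 4*(-2 - 2*(-2)))*(-10) = (89 + 4*(-2 + 4))*(-10) = (89 + 4*2)*(-10) = (89 + 8)*(-10) = 97*(-10) = -970)
P*L = (313/168)*(-970) = -151805/84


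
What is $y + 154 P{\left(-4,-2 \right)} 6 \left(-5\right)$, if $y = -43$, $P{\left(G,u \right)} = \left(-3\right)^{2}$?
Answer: $-41623$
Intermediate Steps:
$P{\left(G,u \right)} = 9$
$y + 154 P{\left(-4,-2 \right)} 6 \left(-5\right) = -43 + 154 \cdot 9 \cdot 6 \left(-5\right) = -43 + 154 \cdot 54 \left(-5\right) = -43 + 154 \left(-270\right) = -43 - 41580 = -41623$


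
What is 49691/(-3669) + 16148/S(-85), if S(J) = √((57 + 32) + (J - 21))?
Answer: -49691/3669 - 16148*I*√17/17 ≈ -13.543 - 3916.5*I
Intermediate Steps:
S(J) = √(68 + J) (S(J) = √(89 + (-21 + J)) = √(68 + J))
49691/(-3669) + 16148/S(-85) = 49691/(-3669) + 16148/(√(68 - 85)) = 49691*(-1/3669) + 16148/(√(-17)) = -49691/3669 + 16148/((I*√17)) = -49691/3669 + 16148*(-I*√17/17) = -49691/3669 - 16148*I*√17/17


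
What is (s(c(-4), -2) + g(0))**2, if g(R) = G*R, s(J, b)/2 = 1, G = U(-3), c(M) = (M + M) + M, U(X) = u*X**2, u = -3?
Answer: 4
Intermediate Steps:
U(X) = -3*X**2
c(M) = 3*M (c(M) = 2*M + M = 3*M)
G = -27 (G = -3*(-3)**2 = -3*9 = -27)
s(J, b) = 2 (s(J, b) = 2*1 = 2)
g(R) = -27*R
(s(c(-4), -2) + g(0))**2 = (2 - 27*0)**2 = (2 + 0)**2 = 2**2 = 4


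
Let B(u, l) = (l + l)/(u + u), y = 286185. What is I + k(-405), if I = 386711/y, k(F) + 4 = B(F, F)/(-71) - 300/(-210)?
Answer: -175552358/142233945 ≈ -1.2343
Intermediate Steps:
B(u, l) = l/u (B(u, l) = (2*l)/((2*u)) = (2*l)*(1/(2*u)) = l/u)
k(F) = -1285/497 (k(F) = -4 + ((F/F)/(-71) - 300/(-210)) = -4 + (1*(-1/71) - 300*(-1/210)) = -4 + (-1/71 + 10/7) = -4 + 703/497 = -1285/497)
I = 386711/286185 ≈ 1.3513
I + k(-405) = 386711/286185 - 1285/497 = -175552358/142233945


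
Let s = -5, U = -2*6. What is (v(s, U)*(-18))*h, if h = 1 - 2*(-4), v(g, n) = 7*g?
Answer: 5670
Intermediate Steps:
U = -12
h = 9 (h = 1 + 8 = 9)
(v(s, U)*(-18))*h = ((7*(-5))*(-18))*9 = -35*(-18)*9 = 630*9 = 5670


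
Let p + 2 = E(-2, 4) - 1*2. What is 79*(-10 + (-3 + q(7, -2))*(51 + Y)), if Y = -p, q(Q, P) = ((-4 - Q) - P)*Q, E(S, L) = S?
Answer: -297988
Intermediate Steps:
q(Q, P) = Q*(-4 - P - Q) (q(Q, P) = (-4 - P - Q)*Q = Q*(-4 - P - Q))
p = -6 (p = -2 + (-2 - 1*2) = -2 + (-2 - 2) = -2 - 4 = -6)
Y = 6 (Y = -1*(-6) = 6)
79*(-10 + (-3 + q(7, -2))*(51 + Y)) = 79*(-10 + (-3 - 1*7*(4 - 2 + 7))*(51 + 6)) = 79*(-10 + (-3 - 1*7*9)*57) = 79*(-10 + (-3 - 63)*57) = 79*(-10 - 66*57) = 79*(-10 - 3762) = 79*(-3772) = -297988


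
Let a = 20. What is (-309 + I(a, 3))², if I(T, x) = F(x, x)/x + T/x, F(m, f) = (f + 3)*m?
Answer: 790321/9 ≈ 87814.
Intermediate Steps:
F(m, f) = m*(3 + f) (F(m, f) = (3 + f)*m = m*(3 + f))
I(T, x) = 3 + x + T/x (I(T, x) = (x*(3 + x))/x + T/x = (3 + x) + T/x = 3 + x + T/x)
(-309 + I(a, 3))² = (-309 + (3 + 3 + 20/3))² = (-309 + 38/3)² = (-889/3)² = 790321/9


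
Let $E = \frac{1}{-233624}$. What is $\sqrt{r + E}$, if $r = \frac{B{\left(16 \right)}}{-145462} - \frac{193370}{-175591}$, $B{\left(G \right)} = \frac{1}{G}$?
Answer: $\frac{\sqrt{58006520587514381137503565202}}{229506988394008} \approx 1.0494$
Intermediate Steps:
$E = - \frac{1}{233624} \approx -4.2804 \cdot 10^{-6}$
$r = \frac{450047615449}{408669088672}$ ($r = \frac{1}{16 \left(-145462\right)} - \frac{193370}{-175591} = \frac{1}{16} \left(- \frac{1}{145462}\right) - - \frac{193370}{175591} = - \frac{1}{2327392} + \frac{193370}{175591} = \frac{450047615449}{408669088672} \approx 1.1013$)
$\sqrt{r + E} = \sqrt{\frac{450047615449}{408669088672} - \frac{1}{233624}} = \sqrt{\frac{13142689430321063}{11934363396488416}} = \frac{\sqrt{58006520587514381137503565202}}{229506988394008}$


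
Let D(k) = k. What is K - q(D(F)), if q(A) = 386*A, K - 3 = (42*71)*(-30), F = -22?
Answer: -80965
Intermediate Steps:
K = -89457 (K = 3 + (42*71)*(-30) = 3 + 2982*(-30) = 3 - 89460 = -89457)
K - q(D(F)) = -89457 - 386*(-22) = -89457 - 1*(-8492) = -89457 + 8492 = -80965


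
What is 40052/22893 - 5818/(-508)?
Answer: 76768945/5814822 ≈ 13.202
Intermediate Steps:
40052/22893 - 5818/(-508) = 40052*(1/22893) - 5818*(-1/508) = 40052/22893 + 2909/254 = 76768945/5814822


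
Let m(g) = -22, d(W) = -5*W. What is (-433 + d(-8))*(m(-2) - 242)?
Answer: 103752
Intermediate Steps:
(-433 + d(-8))*(m(-2) - 242) = (-433 - 5*(-8))*(-22 - 242) = (-433 + 40)*(-264) = -393*(-264) = 103752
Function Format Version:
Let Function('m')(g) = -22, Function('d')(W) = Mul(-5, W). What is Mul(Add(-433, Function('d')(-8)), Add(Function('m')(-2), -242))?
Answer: 103752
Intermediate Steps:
Mul(Add(-433, Function('d')(-8)), Add(Function('m')(-2), -242)) = Mul(Add(-433, Mul(-5, -8)), Add(-22, -242)) = Mul(Add(-433, 40), -264) = Mul(-393, -264) = 103752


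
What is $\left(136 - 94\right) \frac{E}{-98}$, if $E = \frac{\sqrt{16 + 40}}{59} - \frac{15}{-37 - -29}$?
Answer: $- \frac{45}{56} - \frac{6 \sqrt{14}}{413} \approx -0.85793$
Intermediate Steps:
$E = \frac{15}{8} + \frac{2 \sqrt{14}}{59}$ ($E = \sqrt{56} \cdot \frac{1}{59} - \frac{15}{-37 + 29} = 2 \sqrt{14} \cdot \frac{1}{59} - \frac{15}{-8} = \frac{2 \sqrt{14}}{59} - - \frac{15}{8} = \frac{2 \sqrt{14}}{59} + \frac{15}{8} = \frac{15}{8} + \frac{2 \sqrt{14}}{59} \approx 2.0018$)
$\left(136 - 94\right) \frac{E}{-98} = \left(136 - 94\right) \frac{\frac{15}{8} + \frac{2 \sqrt{14}}{59}}{-98} = 42 \left(\frac{15}{8} + \frac{2 \sqrt{14}}{59}\right) \left(- \frac{1}{98}\right) = 42 \left(- \frac{15}{784} - \frac{\sqrt{14}}{2891}\right) = - \frac{45}{56} - \frac{6 \sqrt{14}}{413}$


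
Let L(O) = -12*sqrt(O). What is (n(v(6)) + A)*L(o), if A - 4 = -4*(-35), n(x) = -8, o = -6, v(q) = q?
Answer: -1632*I*sqrt(6) ≈ -3997.6*I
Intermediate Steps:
A = 144 (A = 4 - 4*(-35) = 4 + 140 = 144)
(n(v(6)) + A)*L(o) = (-8 + 144)*(-12*I*sqrt(6)) = 136*(-12*I*sqrt(6)) = -1632*I*sqrt(6)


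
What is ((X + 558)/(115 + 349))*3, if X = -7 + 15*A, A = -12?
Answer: 1113/464 ≈ 2.3987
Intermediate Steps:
X = -187 (X = -7 + 15*(-12) = -7 - 180 = -187)
((X + 558)/(115 + 349))*3 = ((-187 + 558)/(115 + 349))*3 = (371/464)*3 = 1113/464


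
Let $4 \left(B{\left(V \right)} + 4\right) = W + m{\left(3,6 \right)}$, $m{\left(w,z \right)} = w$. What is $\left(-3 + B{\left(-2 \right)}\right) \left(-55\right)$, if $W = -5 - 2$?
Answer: $440$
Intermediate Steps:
$W = -7$ ($W = -5 - 2 = -7$)
$B{\left(V \right)} = -5$ ($B{\left(V \right)} = -4 + \frac{-7 + 3}{4} = -4 + \frac{1}{4} \left(-4\right) = -4 - 1 = -5$)
$\left(-3 + B{\left(-2 \right)}\right) \left(-55\right) = \left(-3 - 5\right) \left(-55\right) = \left(-8\right) \left(-55\right) = 440$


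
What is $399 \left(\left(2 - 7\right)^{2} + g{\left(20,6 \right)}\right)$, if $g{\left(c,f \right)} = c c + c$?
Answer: $177555$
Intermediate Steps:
$g{\left(c,f \right)} = c + c^{2}$ ($g{\left(c,f \right)} = c^{2} + c = c + c^{2}$)
$399 \left(\left(2 - 7\right)^{2} + g{\left(20,6 \right)}\right) = 399 \left(\left(2 - 7\right)^{2} + 20 \left(1 + 20\right)\right) = 399 \left(\left(-5\right)^{2} + 20 \cdot 21\right) = 399 \left(25 + 420\right) = 399 \cdot 445 = 177555$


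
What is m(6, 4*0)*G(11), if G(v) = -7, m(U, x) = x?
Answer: 0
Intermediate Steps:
m(6, 4*0)*G(11) = (4*0)*(-7) = 0*(-7) = 0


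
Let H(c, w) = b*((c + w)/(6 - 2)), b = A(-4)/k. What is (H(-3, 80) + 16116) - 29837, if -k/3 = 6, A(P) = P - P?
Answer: -13721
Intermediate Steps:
A(P) = 0
k = -18 (k = -3*6 = -18)
b = 0 (b = 0/(-18) = 0*(-1/18) = 0)
H(c, w) = 0 (H(c, w) = 0*((c + w)/(6 - 2)) = 0*((c + w)/4) = 0*((c + w)*(¼)) = 0*(c/4 + w/4) = 0)
(H(-3, 80) + 16116) - 29837 = (0 + 16116) - 29837 = 16116 - 29837 = -13721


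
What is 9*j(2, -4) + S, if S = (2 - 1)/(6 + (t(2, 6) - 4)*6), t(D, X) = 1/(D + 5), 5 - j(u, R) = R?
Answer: 9713/120 ≈ 80.942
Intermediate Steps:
j(u, R) = 5 - R
t(D, X) = 1/(5 + D)
S = -7/120 (S = (2 - 1)/(6 + (1/(5 + 2) - 4)*6) = 1/(6 + (1/7 - 4)*6) = 1/(6 - 27/7*6) = 1/(6 - 162/7) = 1/(-120/7) = 1*(-7/120) = -7/120 ≈ -0.058333)
9*j(2, -4) + S = 9*(5 - 1*(-4)) - 7/120 = 9*(5 + 4) - 7/120 = 9*9 - 7/120 = 81 - 7/120 = 9713/120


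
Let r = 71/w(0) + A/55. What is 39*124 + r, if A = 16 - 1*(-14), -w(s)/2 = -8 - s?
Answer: 852013/176 ≈ 4841.0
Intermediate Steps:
w(s) = 16 + 2*s (w(s) = -2*(-8 - s) = 16 + 2*s)
A = 30 (A = 16 + 14 = 30)
r = 877/176 (r = 71/(16 + 2*0) + 30/55 = 71/(16 + 0) + 30*(1/55) = 71/16 + 6/11 = 877/176 ≈ 4.9830)
39*124 + r = 39*124 + 877/176 = 4836 + 877/176 = 852013/176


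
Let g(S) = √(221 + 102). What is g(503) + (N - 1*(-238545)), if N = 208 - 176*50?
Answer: 229953 + √323 ≈ 2.2997e+5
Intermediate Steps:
g(S) = √323
N = -8592 (N = 208 - 8800 = -8592)
g(503) + (N - 1*(-238545)) = √323 + (-8592 - 1*(-238545)) = √323 + (-8592 + 238545) = √323 + 229953 = 229953 + √323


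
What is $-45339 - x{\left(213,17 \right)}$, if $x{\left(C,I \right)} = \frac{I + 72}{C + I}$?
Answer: $- \frac{10428059}{230} \approx -45339.0$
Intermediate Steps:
$x{\left(C,I \right)} = \frac{72 + I}{C + I}$
$-45339 - x{\left(213,17 \right)} = -45339 - \frac{72 + 17}{213 + 17} = -45339 - \frac{1}{230} \cdot 89 = -45339 - \frac{89}{230} = - \frac{10428059}{230}$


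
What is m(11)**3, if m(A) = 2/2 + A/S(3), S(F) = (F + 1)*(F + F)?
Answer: 42875/13824 ≈ 3.1015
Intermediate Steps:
S(F) = 2*F*(1 + F) (S(F) = (1 + F)*(2*F) = 2*F*(1 + F))
m(A) = 1 + A/24 (m(A) = 2/2 + A/((2*3*(1 + 3))) = 2*(1/2) + A/((2*3*4)) = 1 + A/24)
m(11)**3 = (1 + (1/24)*11)**3 = (1 + 11/24)**3 = (35/24)**3 = 42875/13824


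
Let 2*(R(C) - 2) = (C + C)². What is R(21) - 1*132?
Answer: 752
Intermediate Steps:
R(C) = 2 + 2*C² (R(C) = 2 + (C + C)²/2 = 2 + (2*C)²/2 = 2 + (4*C²)/2 = 2 + 2*C²)
R(21) - 1*132 = (2 + 2*21²) - 1*132 = (2 + 2*441) - 132 = (2 + 882) - 132 = 884 - 132 = 752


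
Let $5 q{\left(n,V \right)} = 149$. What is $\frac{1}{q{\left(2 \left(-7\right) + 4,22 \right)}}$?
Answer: $\frac{5}{149} \approx 0.033557$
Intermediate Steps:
$q{\left(n,V \right)} = \frac{149}{5}$ ($q{\left(n,V \right)} = \frac{1}{5} \cdot 149 = \frac{149}{5}$)
$\frac{1}{q{\left(2 \left(-7\right) + 4,22 \right)}} = \frac{1}{\frac{149}{5}} = \frac{5}{149}$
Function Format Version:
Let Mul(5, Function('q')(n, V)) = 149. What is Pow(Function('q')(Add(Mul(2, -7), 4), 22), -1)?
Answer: Rational(5, 149) ≈ 0.033557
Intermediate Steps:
Function('q')(n, V) = Rational(149, 5) (Function('q')(n, V) = Mul(Rational(1, 5), 149) = Rational(149, 5))
Pow(Function('q')(Add(Mul(2, -7), 4), 22), -1) = Pow(Rational(149, 5), -1) = Rational(5, 149)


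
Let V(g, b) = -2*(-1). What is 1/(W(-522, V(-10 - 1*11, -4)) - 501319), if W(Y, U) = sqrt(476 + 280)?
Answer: -71617/35902962715 - 6*sqrt(21)/251320739005 ≈ -1.9948e-6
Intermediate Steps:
V(g, b) = 2
W(Y, U) = 6*sqrt(21) (W(Y, U) = sqrt(756) = 6*sqrt(21))
1/(W(-522, V(-10 - 1*11, -4)) - 501319) = 1/(6*sqrt(21) - 501319) = 1/(-501319 + 6*sqrt(21))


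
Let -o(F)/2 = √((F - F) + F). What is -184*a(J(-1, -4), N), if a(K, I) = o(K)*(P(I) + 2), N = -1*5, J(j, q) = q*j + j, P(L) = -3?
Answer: -368*√3 ≈ -637.39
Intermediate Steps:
o(F) = -2*√F (o(F) = -2*√((F - F) + F) = -2*√(0 + F) = -2*√F)
J(j, q) = j + j*q (J(j, q) = j*q + j = j + j*q)
N = -5
a(K, I) = 2*√K (a(K, I) = (-2*√K)*(-3 + 2) = -2*√K*(-1) = 2*√K)
-184*a(J(-1, -4), N) = -368*√(-(1 - 4)) = -368*√(-1*(-3)) = -368*√3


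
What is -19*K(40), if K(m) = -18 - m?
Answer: 1102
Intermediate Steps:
-19*K(40) = -19*(-18 - 1*40) = -19*(-18 - 40) = -19*(-58) = 1102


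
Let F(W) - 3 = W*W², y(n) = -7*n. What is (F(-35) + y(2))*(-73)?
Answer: 3130678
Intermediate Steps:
F(W) = 3 + W³ (F(W) = 3 + W*W² = 3 + W³)
(F(-35) + y(2))*(-73) = ((3 + (-35)³) - 7*2)*(-73) = ((3 - 42875) - 14)*(-73) = (-42872 - 14)*(-73) = -42886*(-73) = 3130678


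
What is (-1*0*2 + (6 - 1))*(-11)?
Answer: -55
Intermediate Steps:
(-1*0*2 + (6 - 1))*(-11) = (0*2 + 5)*(-11) = (0 + 5)*(-11) = 5*(-11) = -55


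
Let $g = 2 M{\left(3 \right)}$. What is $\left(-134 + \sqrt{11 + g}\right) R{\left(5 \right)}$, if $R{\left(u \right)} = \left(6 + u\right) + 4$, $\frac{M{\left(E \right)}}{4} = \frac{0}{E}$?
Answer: $-2010 + 15 \sqrt{11} \approx -1960.3$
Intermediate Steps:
$M{\left(E \right)} = 0$ ($M{\left(E \right)} = 4 \frac{0}{E} = 4 \cdot 0 = 0$)
$R{\left(u \right)} = 10 + u$
$g = 0$ ($g = 2 \cdot 0 = 0$)
$\left(-134 + \sqrt{11 + g}\right) R{\left(5 \right)} = \left(-134 + \sqrt{11 + 0}\right) \left(10 + 5\right) = \left(-134 + \sqrt{11}\right) 15 = -2010 + 15 \sqrt{11}$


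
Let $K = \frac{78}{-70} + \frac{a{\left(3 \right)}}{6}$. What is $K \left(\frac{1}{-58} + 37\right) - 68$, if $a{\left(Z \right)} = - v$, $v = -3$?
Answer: $- \frac{73663}{812} \approx -90.718$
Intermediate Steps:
$a{\left(Z \right)} = 3$ ($a{\left(Z \right)} = \left(-1\right) \left(-3\right) = 3$)
$K = - \frac{43}{70}$ ($K = \frac{78}{-70} + \frac{3}{6} = 78 \left(- \frac{1}{70}\right) + 3 \cdot \frac{1}{6} = - \frac{39}{35} + \frac{1}{2} = - \frac{43}{70} \approx -0.61429$)
$K \left(\frac{1}{-58} + 37\right) - 68 = - \frac{43 \left(\frac{1}{-58} + 37\right)}{70} - 68 = - \frac{43 \left(- \frac{1}{58} + 37\right)}{70} - 68 = \left(- \frac{43}{70}\right) \frac{2145}{58} - 68 = - \frac{18447}{812} - 68 = - \frac{73663}{812}$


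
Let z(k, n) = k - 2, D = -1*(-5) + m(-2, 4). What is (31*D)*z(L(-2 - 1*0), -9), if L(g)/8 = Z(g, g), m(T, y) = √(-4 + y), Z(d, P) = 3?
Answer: 3410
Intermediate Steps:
L(g) = 24 (L(g) = 8*3 = 24)
D = 5 (D = -1*(-5) + √(-4 + 4) = 5 + √0 = 5 + 0 = 5)
z(k, n) = -2 + k
(31*D)*z(L(-2 - 1*0), -9) = (31*5)*(-2 + 24) = 155*22 = 3410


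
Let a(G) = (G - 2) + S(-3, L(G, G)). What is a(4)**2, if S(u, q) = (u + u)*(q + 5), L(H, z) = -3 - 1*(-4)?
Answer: 1156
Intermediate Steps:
L(H, z) = 1 (L(H, z) = -3 + 4 = 1)
S(u, q) = 2*u*(5 + q) (S(u, q) = (2*u)*(5 + q) = 2*u*(5 + q))
a(G) = -38 + G (a(G) = (G - 2) + 2*(-3)*(5 + 1) = (-2 + G) + 2*(-3)*6 = (-2 + G) - 36 = -38 + G)
a(4)**2 = (-38 + 4)**2 = (-34)**2 = 1156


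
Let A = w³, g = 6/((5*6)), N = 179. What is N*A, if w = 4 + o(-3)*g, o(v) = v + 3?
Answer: 11456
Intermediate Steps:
o(v) = 3 + v
g = ⅕ (g = 6/30 = 6*(1/30) = ⅕ ≈ 0.20000)
w = 4 (w = 4 + (3 - 3)*(⅕) = 4 + 0*(⅕) = 4 + 0 = 4)
A = 64 (A = 4³ = 64)
N*A = 179*64 = 11456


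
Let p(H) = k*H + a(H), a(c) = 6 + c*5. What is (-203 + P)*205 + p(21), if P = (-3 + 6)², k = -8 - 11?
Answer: -40058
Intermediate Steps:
k = -19
a(c) = 6 + 5*c
P = 9 (P = 3² = 9)
p(H) = 6 - 14*H (p(H) = -19*H + (6 + 5*H) = 6 - 14*H)
(-203 + P)*205 + p(21) = (-203 + 9)*205 + (6 - 14*21) = -194*205 + (6 - 294) = -39770 - 288 = -40058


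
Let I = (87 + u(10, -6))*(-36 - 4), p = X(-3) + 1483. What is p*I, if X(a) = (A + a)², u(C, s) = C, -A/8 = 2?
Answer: -7154720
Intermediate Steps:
A = -16 (A = -8*2 = -16)
X(a) = (-16 + a)²
p = 1844 (p = (-16 - 3)² + 1483 = (-19)² + 1483 = 361 + 1483 = 1844)
I = -3880 (I = (87 + 10)*(-36 - 4) = 97*(-40) = -3880)
p*I = 1844*(-3880) = -7154720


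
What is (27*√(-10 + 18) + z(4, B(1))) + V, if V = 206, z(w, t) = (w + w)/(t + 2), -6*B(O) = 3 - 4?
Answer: 2726/13 + 54*√2 ≈ 286.06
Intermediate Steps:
B(O) = ⅙ (B(O) = -(3 - 4)/6 = -⅙*(-1) = ⅙)
z(w, t) = 2*w/(2 + t) (z(w, t) = (2*w)/(2 + t) = 2*w/(2 + t))
(27*√(-10 + 18) + z(4, B(1))) + V = (27*√(-10 + 18) + 2*4/(2 + ⅙)) + 206 = (27*√8 + 2*4/(13/6)) + 206 = (27*(2*√2) + 2*4*(6/13)) + 206 = (54*√2 + 48/13) + 206 = (48/13 + 54*√2) + 206 = 2726/13 + 54*√2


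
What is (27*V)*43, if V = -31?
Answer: -35991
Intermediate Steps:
(27*V)*43 = (27*(-31))*43 = -837*43 = -35991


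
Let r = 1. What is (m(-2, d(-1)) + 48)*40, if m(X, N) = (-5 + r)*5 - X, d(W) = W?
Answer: 1200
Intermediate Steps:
m(X, N) = -20 - X (m(X, N) = (-5 + 1)*5 - X = -4*5 - X = -20 - X)
(m(-2, d(-1)) + 48)*40 = ((-20 - 1*(-2)) + 48)*40 = ((-20 + 2) + 48)*40 = (-18 + 48)*40 = 30*40 = 1200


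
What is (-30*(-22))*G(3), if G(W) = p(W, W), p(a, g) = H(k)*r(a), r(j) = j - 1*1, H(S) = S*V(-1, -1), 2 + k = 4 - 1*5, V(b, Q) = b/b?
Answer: -3960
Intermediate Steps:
V(b, Q) = 1
k = -3 (k = -2 + (4 - 1*5) = -2 + (4 - 5) = -2 - 1 = -3)
H(S) = S (H(S) = S*1 = S)
r(j) = -1 + j (r(j) = j - 1 = -1 + j)
p(a, g) = 3 - 3*a (p(a, g) = -3*(-1 + a) = 3 - 3*a)
G(W) = 3 - 3*W
(-30*(-22))*G(3) = (-30*(-22))*(3 - 3*3) = 660*(3 - 9) = 660*(-6) = -3960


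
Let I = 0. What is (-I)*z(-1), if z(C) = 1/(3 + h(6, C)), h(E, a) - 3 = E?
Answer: 0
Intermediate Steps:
h(E, a) = 3 + E
z(C) = 1/12 (z(C) = 1/(3 + (3 + 6)) = 1/(3 + 9) = 1/12)
(-I)*z(-1) = -1*0*(1/12) = 0*(1/12) = 0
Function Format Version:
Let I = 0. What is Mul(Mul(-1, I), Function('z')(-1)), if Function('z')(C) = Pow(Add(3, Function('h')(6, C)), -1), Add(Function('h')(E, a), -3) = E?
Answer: 0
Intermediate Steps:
Function('h')(E, a) = Add(3, E)
Function('z')(C) = Rational(1, 12) (Function('z')(C) = Pow(Add(3, Add(3, 6)), -1) = Pow(Add(3, 9), -1) = Pow(12, -1) = Rational(1, 12))
Mul(Mul(-1, I), Function('z')(-1)) = Mul(Mul(-1, 0), Rational(1, 12)) = Mul(0, Rational(1, 12)) = 0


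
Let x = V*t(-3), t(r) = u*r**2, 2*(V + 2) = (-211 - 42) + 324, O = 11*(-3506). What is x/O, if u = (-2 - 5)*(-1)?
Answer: -4221/77132 ≈ -0.054724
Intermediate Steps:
O = -38566
u = 7 (u = -7*(-1) = 7)
V = 67/2 (V = -2 + ((-211 - 42) + 324)/2 = -2 + (-253 + 324)/2 = -2 + (1/2)*71 = -2 + 71/2 = 67/2 ≈ 33.500)
t(r) = 7*r**2
x = 4221/2 (x = 67*(7*(-3)**2)/2 = 67*(7*9)/2 = (67/2)*63 = 4221/2 ≈ 2110.5)
x/O = (4221/2)/(-38566) = (4221/2)*(-1/38566) = -4221/77132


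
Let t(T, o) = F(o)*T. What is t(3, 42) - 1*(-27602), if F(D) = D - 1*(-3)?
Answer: 27737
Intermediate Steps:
F(D) = 3 + D (F(D) = D + 3 = 3 + D)
t(T, o) = T*(3 + o) (t(T, o) = (3 + o)*T = T*(3 + o))
t(3, 42) - 1*(-27602) = 3*(3 + 42) - 1*(-27602) = 3*45 + 27602 = 135 + 27602 = 27737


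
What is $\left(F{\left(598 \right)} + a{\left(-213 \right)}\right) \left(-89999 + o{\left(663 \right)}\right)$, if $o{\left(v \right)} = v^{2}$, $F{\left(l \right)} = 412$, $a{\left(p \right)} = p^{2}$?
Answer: $16003664170$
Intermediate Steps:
$\left(F{\left(598 \right)} + a{\left(-213 \right)}\right) \left(-89999 + o{\left(663 \right)}\right) = \left(412 + \left(-213\right)^{2}\right) \left(-89999 + 663^{2}\right) = \left(412 + 45369\right) \left(-89999 + 439569\right) = 45781 \cdot 349570 = 16003664170$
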